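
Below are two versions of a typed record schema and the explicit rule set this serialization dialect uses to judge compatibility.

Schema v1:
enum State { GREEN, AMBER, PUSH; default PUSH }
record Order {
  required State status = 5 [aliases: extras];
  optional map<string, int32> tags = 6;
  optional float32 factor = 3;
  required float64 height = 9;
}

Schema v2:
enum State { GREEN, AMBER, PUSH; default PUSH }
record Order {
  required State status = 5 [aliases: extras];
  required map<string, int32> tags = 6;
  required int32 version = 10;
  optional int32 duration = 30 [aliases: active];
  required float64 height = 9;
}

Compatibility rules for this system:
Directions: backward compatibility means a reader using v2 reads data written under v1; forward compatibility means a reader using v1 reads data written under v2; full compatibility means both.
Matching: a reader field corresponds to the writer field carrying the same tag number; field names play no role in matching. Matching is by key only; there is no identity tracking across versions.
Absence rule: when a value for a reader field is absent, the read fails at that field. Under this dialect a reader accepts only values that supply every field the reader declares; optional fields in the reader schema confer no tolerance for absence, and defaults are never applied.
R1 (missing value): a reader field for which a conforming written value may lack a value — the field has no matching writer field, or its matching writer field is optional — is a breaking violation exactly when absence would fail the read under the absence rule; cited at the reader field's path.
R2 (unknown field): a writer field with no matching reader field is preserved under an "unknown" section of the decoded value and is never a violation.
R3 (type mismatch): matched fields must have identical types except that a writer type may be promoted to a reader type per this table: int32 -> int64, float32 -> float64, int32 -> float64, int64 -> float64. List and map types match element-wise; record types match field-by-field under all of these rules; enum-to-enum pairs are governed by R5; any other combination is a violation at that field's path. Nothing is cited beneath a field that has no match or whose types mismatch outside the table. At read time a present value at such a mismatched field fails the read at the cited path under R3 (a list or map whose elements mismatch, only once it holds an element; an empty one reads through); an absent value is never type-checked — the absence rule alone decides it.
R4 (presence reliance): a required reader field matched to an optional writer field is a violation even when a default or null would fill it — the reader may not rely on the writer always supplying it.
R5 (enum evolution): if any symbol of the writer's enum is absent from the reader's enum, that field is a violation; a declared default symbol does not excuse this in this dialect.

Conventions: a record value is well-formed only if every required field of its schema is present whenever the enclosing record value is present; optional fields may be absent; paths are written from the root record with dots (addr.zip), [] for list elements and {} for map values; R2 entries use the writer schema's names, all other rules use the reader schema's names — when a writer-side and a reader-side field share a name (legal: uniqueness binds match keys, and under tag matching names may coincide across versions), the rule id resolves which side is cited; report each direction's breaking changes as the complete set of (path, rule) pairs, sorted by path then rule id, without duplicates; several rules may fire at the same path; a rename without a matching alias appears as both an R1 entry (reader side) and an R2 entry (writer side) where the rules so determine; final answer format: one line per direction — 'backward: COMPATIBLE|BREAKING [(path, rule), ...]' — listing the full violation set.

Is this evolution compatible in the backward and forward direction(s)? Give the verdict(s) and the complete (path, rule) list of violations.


the writer's type comes first in each Order pair
backward pass over Order, reader schema v2, writer schema v1:
  State -> State, writer required: status aligns to status
  map<string, int32> -> map<string, int32>, writer optional: tags aligns to tags
  version: no writer match
  duration: no writer match
  float64 -> float64, writer required: height aligns to height
  writer factor: unknown to reader
  rule R1 violated at duration
  rule R1 violated at tags
  rule R4 violated at tags
  rule R1 violated at version
  => 4 violation(s): backward is BREAKING for Order
forward pass over Order, reader schema v1, writer schema v2:
  State -> State, writer required: status aligns to status
  map<string, int32> -> map<string, int32>, writer required: tags aligns to tags
  factor: no writer match
  float64 -> float64, writer required: height aligns to height
  writer version: unknown to reader
  writer duration: unknown to reader
  rule R1 violated at factor
  => 1 violation(s): forward is BREAKING for Order

backward: BREAKING [(duration, R1), (tags, R1), (tags, R4), (version, R1)]; forward: BREAKING [(factor, R1)]


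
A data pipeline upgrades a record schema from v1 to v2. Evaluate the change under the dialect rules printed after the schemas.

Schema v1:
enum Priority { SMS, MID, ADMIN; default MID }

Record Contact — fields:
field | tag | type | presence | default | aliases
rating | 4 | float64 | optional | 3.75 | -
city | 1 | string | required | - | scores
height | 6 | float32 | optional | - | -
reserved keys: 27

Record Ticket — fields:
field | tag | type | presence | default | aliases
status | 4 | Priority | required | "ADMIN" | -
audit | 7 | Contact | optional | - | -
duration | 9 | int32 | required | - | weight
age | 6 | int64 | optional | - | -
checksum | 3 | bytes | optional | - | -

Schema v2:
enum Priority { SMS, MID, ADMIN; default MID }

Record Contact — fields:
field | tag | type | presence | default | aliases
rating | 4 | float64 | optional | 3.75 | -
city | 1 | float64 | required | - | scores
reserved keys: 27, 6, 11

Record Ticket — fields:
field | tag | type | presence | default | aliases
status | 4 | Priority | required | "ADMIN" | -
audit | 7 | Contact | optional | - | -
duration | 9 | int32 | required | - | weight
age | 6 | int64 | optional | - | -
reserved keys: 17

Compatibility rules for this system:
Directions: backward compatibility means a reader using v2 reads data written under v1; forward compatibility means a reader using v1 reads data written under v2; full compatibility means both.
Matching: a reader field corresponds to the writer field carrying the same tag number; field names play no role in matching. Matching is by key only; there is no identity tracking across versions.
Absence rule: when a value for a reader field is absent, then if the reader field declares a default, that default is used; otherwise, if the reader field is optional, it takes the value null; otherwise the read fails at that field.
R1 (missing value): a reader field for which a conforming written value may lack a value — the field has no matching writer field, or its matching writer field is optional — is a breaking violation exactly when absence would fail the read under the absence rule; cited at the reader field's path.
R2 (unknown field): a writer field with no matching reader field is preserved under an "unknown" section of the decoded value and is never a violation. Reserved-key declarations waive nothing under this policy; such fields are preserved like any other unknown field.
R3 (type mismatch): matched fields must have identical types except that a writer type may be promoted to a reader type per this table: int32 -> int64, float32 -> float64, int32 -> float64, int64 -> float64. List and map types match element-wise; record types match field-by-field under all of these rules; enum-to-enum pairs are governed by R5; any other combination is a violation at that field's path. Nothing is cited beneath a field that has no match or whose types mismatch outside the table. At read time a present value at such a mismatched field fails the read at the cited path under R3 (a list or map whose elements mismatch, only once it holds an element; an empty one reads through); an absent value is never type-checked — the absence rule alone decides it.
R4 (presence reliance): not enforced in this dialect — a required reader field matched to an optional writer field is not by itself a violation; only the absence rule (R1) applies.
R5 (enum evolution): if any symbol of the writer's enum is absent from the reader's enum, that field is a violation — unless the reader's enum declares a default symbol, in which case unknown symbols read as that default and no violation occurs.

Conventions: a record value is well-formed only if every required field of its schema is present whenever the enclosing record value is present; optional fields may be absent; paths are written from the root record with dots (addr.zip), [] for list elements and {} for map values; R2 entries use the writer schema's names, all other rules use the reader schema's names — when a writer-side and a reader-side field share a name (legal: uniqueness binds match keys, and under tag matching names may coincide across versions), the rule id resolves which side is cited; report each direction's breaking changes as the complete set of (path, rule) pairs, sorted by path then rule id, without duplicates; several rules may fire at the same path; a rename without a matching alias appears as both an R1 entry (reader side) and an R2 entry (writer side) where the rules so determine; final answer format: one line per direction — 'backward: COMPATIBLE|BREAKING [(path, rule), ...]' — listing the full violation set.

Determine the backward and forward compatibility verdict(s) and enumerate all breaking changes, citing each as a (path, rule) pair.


each type pair in Ticket: writer, then reader
backward for Ticket (reader v2, writer v1):
  status: Priority -> Priority, writer required; from status
  audit: Contact -> Contact, writer optional; from audit
  duration: int32 -> int32, writer required; from duration
  age: int64 -> int64, writer optional; from age
  writer field checksum has no reader counterpart
  audit.rating: float64 -> float64, writer optional; from audit.rating
  audit.city: string -> float64, writer required; from audit.city
  writer field audit.height has no reader counterpart
  R3 fires at audit.city
  => backward verdict for Ticket: BREAKING, 1 violation(s)
forward for Ticket (reader v1, writer v2):
  status: Priority -> Priority, writer required; from status
  audit: Contact -> Contact, writer optional; from audit
  duration: int32 -> int32, writer required; from duration
  age: int64 -> int64, writer optional; from age
  checksum: no writer-side match
  audit.rating: float64 -> float64, writer optional; from audit.rating
  audit.city: float64 -> string, writer required; from audit.city
  audit.height: no writer-side match
  R3 fires at audit.city
  => forward verdict for Ticket: BREAKING, 1 violation(s)

backward: BREAKING [(audit.city, R3)]; forward: BREAKING [(audit.city, R3)]


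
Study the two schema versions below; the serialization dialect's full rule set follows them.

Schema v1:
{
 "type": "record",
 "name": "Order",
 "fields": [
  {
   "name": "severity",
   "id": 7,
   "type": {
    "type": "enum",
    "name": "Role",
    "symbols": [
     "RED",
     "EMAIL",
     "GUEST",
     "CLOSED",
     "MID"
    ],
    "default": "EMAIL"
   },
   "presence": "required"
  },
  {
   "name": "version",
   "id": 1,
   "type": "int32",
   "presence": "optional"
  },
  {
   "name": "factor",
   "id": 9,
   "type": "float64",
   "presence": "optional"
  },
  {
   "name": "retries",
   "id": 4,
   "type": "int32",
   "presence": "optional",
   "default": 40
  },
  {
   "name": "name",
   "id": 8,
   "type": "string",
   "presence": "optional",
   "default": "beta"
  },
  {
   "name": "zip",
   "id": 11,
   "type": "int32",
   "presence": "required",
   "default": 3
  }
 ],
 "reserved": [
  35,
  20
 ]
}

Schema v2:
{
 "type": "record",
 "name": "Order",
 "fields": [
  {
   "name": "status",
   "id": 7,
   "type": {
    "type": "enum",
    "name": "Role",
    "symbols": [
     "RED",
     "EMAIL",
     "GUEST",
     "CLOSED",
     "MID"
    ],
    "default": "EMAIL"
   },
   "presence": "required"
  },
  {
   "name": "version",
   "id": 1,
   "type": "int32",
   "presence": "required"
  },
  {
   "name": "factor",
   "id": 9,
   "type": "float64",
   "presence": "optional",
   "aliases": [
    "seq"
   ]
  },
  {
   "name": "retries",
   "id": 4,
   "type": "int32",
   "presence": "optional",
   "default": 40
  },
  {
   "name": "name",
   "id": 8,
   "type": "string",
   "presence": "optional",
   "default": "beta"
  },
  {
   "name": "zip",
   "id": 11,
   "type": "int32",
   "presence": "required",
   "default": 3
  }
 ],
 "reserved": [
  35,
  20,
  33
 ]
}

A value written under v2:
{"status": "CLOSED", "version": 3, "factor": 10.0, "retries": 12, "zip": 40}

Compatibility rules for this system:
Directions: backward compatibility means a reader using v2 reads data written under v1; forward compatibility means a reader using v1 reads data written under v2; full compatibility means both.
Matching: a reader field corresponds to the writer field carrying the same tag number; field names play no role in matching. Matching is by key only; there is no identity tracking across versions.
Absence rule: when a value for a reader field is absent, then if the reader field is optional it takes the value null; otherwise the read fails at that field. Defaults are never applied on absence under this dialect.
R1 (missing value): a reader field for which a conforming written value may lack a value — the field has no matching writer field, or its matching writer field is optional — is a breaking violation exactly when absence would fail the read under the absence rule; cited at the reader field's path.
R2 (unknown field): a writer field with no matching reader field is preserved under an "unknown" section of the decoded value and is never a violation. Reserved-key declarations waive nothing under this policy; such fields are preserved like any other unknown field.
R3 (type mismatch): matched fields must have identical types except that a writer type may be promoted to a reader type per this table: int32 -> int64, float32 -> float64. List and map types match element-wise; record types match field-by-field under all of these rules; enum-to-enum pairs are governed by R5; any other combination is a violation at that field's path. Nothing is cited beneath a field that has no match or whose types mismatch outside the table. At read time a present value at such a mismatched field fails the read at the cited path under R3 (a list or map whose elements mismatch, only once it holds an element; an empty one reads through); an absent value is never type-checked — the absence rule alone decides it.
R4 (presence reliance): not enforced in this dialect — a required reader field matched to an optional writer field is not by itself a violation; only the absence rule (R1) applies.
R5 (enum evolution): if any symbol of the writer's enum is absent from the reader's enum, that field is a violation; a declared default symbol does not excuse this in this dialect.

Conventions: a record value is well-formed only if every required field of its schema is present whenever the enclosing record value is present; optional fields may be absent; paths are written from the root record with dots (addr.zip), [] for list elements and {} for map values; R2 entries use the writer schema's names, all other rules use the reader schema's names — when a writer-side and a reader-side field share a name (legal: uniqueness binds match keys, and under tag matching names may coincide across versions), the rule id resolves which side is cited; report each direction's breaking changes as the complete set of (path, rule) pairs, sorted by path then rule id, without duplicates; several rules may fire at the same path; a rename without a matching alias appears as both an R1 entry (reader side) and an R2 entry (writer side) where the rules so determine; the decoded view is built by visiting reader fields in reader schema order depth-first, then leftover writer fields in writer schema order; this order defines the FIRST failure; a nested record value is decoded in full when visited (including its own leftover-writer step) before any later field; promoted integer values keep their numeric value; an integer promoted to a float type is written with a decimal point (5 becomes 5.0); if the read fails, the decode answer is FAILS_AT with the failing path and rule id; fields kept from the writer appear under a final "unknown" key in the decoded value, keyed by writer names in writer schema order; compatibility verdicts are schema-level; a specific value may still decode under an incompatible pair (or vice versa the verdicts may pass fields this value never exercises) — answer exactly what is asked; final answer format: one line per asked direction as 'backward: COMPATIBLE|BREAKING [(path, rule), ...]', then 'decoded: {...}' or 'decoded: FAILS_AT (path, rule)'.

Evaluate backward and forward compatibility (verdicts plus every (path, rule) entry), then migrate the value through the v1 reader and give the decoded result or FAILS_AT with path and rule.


backward: BREAKING [(version, R1)]; forward: COMPATIBLE []; decoded: {"severity": "CLOSED", "version": 3, "factor": 10.0, "retries": 12, "name": null, "zip": 40}

in Order below, arrows point writer -> reader
backward for Order (reader v2, writer v1):
  Role -> Role, writer required: status aligns to severity
  int32 -> int32, writer optional: version aligns to version
  float64 -> float64, writer optional: factor aligns to factor
  int32 -> int32, writer optional: retries aligns to retries
  string -> string, writer optional: name aligns to name
  int32 -> int32, writer required: zip aligns to zip
  violation R1 at version
  => backward: BREAKING (1)
forward for Order (reader v1, writer v2):
  Role -> Role, writer required: severity aligns to status
  int32 -> int32, writer required: version aligns to version
  float64 -> float64, writer optional: factor aligns to factor
  int32 -> int32, writer optional: retries aligns to retries
  string -> string, writer optional: name aligns to name
  int32 -> int32, writer required: zip aligns to zip
  => no violations; forward on Order: COMPATIBLE
decode (reader v1):
  severity := "CLOSED" (from writer status)
  version := 3
  factor := 10.0
  retries := 12
  name := null (not supplied -> null)
  zip := 40
  => decoded: {"severity": "CLOSED", "version": 3, "factor": 10.0, "retries": 12, "name": null, "zip": 40}


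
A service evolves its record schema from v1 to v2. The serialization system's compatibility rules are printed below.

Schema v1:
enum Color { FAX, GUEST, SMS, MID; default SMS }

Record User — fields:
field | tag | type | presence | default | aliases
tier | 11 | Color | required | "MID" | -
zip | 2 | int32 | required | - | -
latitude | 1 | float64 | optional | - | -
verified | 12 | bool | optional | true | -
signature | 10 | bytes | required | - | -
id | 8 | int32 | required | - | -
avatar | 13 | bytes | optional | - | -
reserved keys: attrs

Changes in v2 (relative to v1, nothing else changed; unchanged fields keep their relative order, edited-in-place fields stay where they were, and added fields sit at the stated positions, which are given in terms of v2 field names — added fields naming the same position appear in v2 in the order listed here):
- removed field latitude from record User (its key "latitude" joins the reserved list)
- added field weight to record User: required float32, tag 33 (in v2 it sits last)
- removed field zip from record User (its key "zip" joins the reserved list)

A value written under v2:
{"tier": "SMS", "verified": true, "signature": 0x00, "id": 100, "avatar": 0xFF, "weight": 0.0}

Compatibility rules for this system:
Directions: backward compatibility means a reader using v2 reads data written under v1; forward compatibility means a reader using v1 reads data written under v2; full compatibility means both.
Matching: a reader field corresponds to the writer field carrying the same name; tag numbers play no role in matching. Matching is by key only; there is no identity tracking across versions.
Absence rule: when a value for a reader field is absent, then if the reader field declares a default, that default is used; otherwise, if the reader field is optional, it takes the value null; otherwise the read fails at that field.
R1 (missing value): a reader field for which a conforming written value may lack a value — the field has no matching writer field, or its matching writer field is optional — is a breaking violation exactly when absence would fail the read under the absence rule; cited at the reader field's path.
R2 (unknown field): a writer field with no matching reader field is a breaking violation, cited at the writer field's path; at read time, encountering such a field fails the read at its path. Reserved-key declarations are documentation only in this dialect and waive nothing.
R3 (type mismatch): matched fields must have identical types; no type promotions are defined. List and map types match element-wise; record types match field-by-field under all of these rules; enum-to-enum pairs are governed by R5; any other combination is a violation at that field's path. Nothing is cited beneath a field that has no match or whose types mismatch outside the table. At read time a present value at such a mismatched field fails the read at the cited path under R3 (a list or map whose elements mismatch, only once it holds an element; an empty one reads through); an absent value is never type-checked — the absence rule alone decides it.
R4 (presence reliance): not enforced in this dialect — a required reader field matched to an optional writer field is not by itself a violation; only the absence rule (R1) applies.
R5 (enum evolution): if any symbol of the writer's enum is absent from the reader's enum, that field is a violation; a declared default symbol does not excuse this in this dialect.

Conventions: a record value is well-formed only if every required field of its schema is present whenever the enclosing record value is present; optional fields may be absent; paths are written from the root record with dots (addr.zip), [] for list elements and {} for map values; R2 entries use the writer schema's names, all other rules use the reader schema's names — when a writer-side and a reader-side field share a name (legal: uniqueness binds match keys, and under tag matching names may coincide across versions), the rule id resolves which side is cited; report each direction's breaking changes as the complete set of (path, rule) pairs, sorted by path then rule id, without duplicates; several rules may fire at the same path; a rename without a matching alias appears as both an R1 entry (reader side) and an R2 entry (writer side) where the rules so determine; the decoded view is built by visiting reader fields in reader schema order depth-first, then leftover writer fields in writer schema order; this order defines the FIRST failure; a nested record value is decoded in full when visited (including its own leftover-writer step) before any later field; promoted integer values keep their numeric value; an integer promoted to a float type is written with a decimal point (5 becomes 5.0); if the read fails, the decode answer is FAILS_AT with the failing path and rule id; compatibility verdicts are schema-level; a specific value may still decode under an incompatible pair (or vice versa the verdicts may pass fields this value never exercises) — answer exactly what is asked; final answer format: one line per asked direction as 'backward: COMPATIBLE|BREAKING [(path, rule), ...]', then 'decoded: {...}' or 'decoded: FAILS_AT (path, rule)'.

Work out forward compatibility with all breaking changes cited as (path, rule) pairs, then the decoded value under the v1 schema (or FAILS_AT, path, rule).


forward: BREAKING [(weight, R2), (zip, R1)]; decoded: FAILS_AT (zip, R1)

arrows below run writer -> reader for User
forward pass over User, reader schema v1, writer schema v2:
  Color -> Color, writer required: tier aligns to tier
  zip: no writer-side match
  latitude: no writer-side match
  bool -> bool, writer optional: verified aligns to verified
  bytes -> bytes, writer required: signature aligns to signature
  int32 -> int32, writer required: id aligns to id
  bytes -> bytes, writer optional: avatar aligns to avatar
  writer weight: unknown to reader
  rule R2 violated at weight
  rule R1 violated at zip
  => forward: BREAKING (2)
migrating the User value to v1:
  tier := "SMS"
  read fails at zip under R1 (no fill)
  => FAILS_AT (zip, R1)
diffs on User not affecting the asked answer:
  removed field latitude from record User (its key "latitude" joins the reserved list) -> fires only in the backward direction of User, which is not asked here


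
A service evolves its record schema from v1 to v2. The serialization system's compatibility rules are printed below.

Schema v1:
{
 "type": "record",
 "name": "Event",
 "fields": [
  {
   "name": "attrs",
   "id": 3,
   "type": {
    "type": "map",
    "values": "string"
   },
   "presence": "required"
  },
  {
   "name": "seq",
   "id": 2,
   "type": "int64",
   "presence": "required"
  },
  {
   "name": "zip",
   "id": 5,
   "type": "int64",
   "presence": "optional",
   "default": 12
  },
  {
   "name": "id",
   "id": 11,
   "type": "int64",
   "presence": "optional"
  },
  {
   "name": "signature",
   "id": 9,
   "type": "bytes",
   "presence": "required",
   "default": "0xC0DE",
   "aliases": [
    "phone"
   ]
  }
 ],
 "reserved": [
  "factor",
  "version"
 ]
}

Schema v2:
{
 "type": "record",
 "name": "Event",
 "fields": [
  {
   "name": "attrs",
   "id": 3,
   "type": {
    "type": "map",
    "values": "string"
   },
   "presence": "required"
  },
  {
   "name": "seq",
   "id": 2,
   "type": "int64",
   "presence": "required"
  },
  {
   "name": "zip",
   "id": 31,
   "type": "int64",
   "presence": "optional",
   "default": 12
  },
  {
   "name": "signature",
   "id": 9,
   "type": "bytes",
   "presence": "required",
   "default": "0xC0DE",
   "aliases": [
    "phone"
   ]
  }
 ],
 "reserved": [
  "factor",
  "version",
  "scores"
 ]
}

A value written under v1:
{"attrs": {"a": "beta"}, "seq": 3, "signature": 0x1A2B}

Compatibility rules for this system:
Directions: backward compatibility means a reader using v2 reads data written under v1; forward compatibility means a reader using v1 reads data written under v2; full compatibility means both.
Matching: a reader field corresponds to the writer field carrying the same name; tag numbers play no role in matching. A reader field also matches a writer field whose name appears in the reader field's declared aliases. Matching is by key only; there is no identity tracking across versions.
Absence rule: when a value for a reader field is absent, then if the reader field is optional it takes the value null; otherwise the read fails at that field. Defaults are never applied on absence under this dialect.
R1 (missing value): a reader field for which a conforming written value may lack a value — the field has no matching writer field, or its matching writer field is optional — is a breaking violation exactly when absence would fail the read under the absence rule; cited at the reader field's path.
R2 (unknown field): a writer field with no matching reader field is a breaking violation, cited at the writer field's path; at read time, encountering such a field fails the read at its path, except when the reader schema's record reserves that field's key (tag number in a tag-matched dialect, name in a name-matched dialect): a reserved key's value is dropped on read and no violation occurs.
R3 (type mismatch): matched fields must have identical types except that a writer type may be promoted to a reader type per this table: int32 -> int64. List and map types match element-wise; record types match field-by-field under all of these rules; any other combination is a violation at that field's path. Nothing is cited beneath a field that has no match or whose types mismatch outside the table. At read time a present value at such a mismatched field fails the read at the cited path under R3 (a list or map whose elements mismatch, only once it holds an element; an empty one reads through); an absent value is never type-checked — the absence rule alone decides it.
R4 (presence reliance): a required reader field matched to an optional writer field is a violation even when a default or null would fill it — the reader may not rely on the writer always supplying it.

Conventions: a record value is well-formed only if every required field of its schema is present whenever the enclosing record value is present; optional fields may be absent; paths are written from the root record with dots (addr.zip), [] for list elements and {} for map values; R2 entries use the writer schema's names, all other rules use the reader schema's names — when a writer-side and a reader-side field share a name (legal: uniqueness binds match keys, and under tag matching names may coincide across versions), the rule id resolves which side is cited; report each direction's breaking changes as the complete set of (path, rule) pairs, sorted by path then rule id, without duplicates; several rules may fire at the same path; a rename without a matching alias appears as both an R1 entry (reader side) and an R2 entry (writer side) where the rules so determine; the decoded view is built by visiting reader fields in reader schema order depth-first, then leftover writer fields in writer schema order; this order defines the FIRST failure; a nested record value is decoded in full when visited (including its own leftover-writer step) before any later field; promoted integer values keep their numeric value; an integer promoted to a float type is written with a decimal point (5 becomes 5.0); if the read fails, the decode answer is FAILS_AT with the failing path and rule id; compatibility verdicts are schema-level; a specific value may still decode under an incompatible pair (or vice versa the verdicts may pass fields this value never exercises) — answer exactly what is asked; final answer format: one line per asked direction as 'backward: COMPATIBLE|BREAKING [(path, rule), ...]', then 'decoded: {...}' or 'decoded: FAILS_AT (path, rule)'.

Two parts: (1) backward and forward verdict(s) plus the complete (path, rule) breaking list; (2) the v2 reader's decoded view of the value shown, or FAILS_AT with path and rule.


each type pair in Event: writer, then reader
backward pass over Event, reader schema v2, writer schema v1:
  attrs: map<string, string> -> map<string, string>, writer required; from attrs
  seq: int64 -> int64, writer required; from seq
  zip: int64 -> int64, writer optional; from zip
  signature: bytes -> bytes, writer required; from signature
  writer id: unknown to reader
  rule R2 violated at id
  => 1 violation(s): backward is BREAKING for Event
forward pass over Event, reader schema v1, writer schema v2:
  attrs: map<string, string> -> map<string, string>, writer required; from attrs
  seq: int64 -> int64, writer required; from seq
  zip: int64 -> int64, writer optional; from zip
  no writer field matches reader id
  signature: bytes -> bytes, writer required; from signature
  nothing fires on Event: forward is COMPATIBLE
decoding the Event value with the v2 reader:
  attrs := {"a": "beta"}
  seq := 3
  zip := null (absent, optional -> null)
  signature := 0x1A2B
  => decoded: {"attrs": {"a": "beta"}, "seq": 3, "zip": null, "signature": 0x1A2B}

backward: BREAKING [(id, R2)]; forward: COMPATIBLE []; decoded: {"attrs": {"a": "beta"}, "seq": 3, "zip": null, "signature": 0x1A2B}


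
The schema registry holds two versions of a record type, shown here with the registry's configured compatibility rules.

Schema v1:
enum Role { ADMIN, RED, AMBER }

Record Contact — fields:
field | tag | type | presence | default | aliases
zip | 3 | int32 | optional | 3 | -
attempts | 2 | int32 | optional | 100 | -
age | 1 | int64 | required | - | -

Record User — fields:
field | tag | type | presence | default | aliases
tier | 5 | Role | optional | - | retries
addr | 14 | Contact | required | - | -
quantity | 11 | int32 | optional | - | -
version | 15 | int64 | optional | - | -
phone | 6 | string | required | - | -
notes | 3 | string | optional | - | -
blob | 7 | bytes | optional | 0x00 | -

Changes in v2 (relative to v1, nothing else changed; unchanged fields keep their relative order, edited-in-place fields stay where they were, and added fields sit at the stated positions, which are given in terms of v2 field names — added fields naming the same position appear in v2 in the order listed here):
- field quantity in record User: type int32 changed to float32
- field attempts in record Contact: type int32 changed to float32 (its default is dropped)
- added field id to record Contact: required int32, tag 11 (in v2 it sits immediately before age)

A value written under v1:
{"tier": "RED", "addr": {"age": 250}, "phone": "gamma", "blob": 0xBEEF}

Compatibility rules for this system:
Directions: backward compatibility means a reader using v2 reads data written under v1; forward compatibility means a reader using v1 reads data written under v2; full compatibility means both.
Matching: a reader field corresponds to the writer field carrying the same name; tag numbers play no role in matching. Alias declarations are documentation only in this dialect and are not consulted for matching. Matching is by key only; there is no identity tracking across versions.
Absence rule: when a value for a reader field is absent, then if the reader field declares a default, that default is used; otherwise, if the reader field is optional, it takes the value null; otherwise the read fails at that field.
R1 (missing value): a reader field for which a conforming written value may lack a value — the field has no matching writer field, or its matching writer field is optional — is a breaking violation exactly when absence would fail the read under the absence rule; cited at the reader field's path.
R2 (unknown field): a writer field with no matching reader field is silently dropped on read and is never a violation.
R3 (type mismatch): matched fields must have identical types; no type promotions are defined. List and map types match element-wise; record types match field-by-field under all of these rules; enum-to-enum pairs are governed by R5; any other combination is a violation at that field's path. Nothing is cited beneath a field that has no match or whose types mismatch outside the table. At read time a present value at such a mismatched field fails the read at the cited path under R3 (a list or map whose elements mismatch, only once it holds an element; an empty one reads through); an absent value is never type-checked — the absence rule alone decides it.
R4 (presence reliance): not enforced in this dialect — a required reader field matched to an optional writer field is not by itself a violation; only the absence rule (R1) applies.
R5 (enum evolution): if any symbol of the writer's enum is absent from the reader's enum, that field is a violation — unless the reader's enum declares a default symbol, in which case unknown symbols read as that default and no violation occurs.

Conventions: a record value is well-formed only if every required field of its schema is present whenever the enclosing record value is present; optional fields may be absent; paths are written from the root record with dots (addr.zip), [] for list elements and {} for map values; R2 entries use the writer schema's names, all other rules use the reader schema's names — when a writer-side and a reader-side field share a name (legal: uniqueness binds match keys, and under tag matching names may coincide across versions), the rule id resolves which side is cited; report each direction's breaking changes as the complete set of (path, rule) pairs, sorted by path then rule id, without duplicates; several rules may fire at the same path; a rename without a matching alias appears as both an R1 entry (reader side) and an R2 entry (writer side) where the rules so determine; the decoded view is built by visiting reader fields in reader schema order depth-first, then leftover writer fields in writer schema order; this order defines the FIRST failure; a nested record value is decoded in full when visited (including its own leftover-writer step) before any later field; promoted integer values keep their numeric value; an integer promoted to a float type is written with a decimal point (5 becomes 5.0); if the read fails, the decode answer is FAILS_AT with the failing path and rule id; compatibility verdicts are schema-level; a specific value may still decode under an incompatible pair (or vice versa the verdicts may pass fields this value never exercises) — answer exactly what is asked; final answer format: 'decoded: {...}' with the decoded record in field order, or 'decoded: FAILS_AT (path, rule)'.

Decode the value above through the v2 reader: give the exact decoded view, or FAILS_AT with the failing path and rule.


in User below, arrows point writer -> reader
migrating the User value to v2:
  tier := "RED"
  addr.zip := 3 (absent -> default)
  addr.attempts := null (absent, optional -> null)
  read fails at addr.id under R1 (no fill)
  => FAILS_AT (addr.id, R1)
remaining User differences; none change what is asked:
  field quantity in record User: type int32 changed to float32 -> a verdict-level change on User — the shown value reads the same
  field attempts in record Contact: type int32 changed to float32 (its default is dropped) -> a verdict-level change on User — the shown value reads the same

decoded: FAILS_AT (addr.id, R1)


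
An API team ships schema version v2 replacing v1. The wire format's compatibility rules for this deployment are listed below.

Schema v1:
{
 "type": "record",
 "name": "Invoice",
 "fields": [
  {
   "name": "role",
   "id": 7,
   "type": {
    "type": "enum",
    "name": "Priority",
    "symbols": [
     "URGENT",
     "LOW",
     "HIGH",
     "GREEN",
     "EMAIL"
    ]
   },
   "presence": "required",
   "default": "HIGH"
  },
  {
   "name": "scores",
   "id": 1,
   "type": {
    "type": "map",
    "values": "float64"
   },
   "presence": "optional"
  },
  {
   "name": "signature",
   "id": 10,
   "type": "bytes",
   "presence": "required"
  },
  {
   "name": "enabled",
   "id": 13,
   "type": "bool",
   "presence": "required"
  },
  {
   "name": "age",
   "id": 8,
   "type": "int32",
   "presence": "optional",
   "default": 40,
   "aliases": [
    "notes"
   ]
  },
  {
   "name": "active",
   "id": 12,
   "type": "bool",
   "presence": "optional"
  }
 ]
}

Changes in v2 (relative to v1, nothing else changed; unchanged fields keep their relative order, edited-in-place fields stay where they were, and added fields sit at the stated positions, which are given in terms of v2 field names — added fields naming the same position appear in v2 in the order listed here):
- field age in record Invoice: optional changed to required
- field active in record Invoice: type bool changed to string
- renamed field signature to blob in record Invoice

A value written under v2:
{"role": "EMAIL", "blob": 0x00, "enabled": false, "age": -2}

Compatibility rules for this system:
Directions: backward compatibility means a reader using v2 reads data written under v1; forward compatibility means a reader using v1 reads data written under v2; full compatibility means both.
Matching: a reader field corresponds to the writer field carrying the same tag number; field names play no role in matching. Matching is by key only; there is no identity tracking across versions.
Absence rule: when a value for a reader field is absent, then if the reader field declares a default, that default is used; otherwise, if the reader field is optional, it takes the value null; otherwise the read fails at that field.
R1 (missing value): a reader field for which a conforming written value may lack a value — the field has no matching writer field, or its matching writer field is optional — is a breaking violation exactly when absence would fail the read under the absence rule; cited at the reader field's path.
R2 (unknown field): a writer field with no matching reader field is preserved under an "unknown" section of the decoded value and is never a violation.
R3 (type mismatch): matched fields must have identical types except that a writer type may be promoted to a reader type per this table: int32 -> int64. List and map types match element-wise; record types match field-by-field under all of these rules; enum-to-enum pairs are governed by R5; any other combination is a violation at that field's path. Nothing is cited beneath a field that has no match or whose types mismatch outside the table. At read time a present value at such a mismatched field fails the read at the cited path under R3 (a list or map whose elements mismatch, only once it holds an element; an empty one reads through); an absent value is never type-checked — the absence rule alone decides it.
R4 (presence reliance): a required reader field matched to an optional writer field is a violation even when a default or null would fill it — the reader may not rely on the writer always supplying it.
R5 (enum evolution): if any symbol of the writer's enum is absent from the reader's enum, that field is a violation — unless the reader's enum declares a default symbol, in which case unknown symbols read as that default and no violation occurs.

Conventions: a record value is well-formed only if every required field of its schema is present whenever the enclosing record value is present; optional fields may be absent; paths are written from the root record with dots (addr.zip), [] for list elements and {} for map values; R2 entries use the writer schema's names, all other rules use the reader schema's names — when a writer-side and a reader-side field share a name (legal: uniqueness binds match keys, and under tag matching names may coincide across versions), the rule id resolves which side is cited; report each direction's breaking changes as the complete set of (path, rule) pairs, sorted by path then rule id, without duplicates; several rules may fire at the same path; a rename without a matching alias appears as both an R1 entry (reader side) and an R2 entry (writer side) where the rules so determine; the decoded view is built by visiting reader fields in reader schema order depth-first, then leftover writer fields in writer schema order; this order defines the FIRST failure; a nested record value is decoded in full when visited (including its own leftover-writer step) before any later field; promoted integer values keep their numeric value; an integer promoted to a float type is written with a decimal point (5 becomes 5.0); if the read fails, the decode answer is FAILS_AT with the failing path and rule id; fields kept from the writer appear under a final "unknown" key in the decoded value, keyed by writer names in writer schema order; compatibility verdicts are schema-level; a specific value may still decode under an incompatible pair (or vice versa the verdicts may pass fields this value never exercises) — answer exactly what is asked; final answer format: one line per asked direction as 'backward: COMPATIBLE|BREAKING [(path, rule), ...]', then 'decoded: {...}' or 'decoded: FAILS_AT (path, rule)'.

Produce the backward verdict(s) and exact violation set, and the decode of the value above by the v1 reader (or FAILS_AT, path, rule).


in Invoice below, arrows point writer -> reader
backward for Invoice (reader v2, writer v1):
  role: paired with writer role (Priority -> Priority; writer required)
  scores: paired with writer scores (map<string, float64> -> map<string, float64>; writer optional)
  blob: paired with writer signature (bytes -> bytes; writer required)
  enabled: paired with writer enabled (bool -> bool; writer required)
  age: paired with writer age (int32 -> int32; writer optional)
  active: paired with writer active (bool -> string; writer optional)
  breaking: (active, R3)
  breaking: (age, R4)
  => backward verdict for Invoice: BREAKING, 2 violation(s)
decoding the Invoice value with the v1 reader:
  role := "EMAIL"
  scores := null (missing; optional => null)
  signature := 0x00 (from writer blob)
  enabled := false
  age := -2
  active := null (missing; optional => null)
  => decoded: {"role": "EMAIL", "scores": null, "signature": 0x00, "enabled": false, "age": -2, "active": null}
diffs on Invoice not affecting the asked answer:
  renamed field signature to blob in record Invoice -> fires no rule on Invoice, leaving the asked answer as it is

backward: BREAKING [(active, R3), (age, R4)]; decoded: {"role": "EMAIL", "scores": null, "signature": 0x00, "enabled": false, "age": -2, "active": null}
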